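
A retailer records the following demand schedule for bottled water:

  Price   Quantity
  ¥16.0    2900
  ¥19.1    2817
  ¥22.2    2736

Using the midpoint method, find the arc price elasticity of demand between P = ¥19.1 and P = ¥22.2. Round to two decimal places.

At P = 19.1, Q = 2817; at P = 22.2, Q = 2736.
ΔQ = -81, ΔP = 3.1. Midpoints: P̄ = 20.65, Q̄ = 2776.5.
ε = (ΔQ/ΔP)(P̄/Q̄) = (-81/3.1)(20.65/2776.5).

-0.19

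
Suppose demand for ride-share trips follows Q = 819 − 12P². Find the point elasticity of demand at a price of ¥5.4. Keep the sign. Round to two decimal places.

At P = 5.4, Q = 469.080.
dQ/dP = −24P = -129.600.
ε = (dQ/dP)(P/Q) = (-129.600)(5.4/469.080).
|ε| > 1, so demand is elastic at this price.

-1.49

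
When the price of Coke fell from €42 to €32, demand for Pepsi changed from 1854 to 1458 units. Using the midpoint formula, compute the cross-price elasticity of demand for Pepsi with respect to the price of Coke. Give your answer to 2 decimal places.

ΔQ_x = 1458 − 1854 = -396; ΔP_y = 32 − 42 = -10.
Midpoints: P̄_y = 37.00, Q̄_x = 1656.0.
ε_xy = (ΔQ_x/ΔP_y)(P̄_y/Q̄_x) = (-396/-10)(37.00/1656.0).
ε_xy > 0, so the goods are substitutes.

0.88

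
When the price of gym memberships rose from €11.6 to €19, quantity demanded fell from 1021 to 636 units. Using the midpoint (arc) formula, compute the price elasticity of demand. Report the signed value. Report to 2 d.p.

ΔQ = 636 − 1021 = -385; ΔP = 19 − 11.6 = 7.4.
Midpoints: P̄ = 15.30, Q̄ = 828.5.
ε = (ΔQ/ΔP)(P̄/Q̄) = (-385/7.4)(15.30/828.5).

-0.96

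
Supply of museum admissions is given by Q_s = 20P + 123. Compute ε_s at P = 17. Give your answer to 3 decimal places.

0.734

At P = 17, Q_s = 463.
dQ_s/dP = 20.
ε_s = (dQ_s/dP)(P/Q_s) = (20)(17/463).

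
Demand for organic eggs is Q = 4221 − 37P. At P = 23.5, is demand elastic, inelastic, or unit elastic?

Q = 3351.500, dQ/dP = -37.
ε = (dQ/dP)(P/Q) ≈ -0.259.
|ε| = 0.26 < 1.

inelastic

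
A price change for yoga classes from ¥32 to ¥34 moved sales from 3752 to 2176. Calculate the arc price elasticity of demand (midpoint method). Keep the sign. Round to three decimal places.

ΔQ = 2176 − 3752 = -1576; ΔP = 34 − 32 = 2.
Midpoints: P̄ = 33.00, Q̄ = 2964.0.
ε = (ΔQ/ΔP)(P̄/Q̄) = (-1576/2)(33.00/2964.0).

-8.773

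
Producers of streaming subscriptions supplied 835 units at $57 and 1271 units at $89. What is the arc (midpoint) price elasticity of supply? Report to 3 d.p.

ΔQ = 1271 − 835 = 436; ΔP = 89 − 57 = 32.
Midpoints: P̄ = 73.00, Q̄ = 1053.0.
ε_s = (ΔQ/ΔP)(P̄/Q̄) = (436/32)(73.00/1053.0).

0.945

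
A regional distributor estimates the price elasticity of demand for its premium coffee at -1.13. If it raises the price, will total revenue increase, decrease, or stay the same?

|ε| = 1.13 > 1, so demand is elastic. A price rise therefore reduces total revenue.

decrease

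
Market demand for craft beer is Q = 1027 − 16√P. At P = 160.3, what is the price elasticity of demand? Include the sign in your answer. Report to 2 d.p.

At P = 160.3, Q = 824.425.
dQ/dP = −16/(2√P) = -0.632.
ε = (dQ/dP)(P/Q) = (-0.632)(160.3/824.425).
|ε| < 1, so demand is inelastic at this price.

-0.12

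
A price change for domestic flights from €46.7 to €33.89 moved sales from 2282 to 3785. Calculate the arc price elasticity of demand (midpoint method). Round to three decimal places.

ΔQ = 3785 − 2282 = 1503; ΔP = 33.89 − 46.7 = -12.81.
Midpoints: P̄ = 40.30, Q̄ = 3033.5.
ε = (ΔQ/ΔP)(P̄/Q̄) = (1503/-12.81)(40.30/3033.5).

-1.559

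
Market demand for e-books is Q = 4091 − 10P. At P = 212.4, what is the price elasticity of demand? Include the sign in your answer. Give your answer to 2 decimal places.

At P = 212.4, Q = 1967.
dQ/dP = −10.
ε = (dQ/dP)(P/Q) = (-10)(212.4/1967).

-1.08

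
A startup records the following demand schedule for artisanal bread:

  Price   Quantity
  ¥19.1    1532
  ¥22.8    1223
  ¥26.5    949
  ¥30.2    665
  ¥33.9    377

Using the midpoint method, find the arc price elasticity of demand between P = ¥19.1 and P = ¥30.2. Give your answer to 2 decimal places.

At P = 19.1, Q = 1532; at P = 30.2, Q = 665.
ΔQ = -867, ΔP = 11.1. Midpoints: P̄ = 24.65, Q̄ = 1098.5.
ε = (ΔQ/ΔP)(P̄/Q̄) = (-867/11.1)(24.65/1098.5).

-1.75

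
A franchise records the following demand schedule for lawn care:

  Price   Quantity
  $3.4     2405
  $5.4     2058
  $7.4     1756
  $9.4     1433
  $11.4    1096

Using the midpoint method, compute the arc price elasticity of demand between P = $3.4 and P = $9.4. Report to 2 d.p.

-0.54

At P = 3.4, Q = 2405; at P = 9.4, Q = 1433.
ΔQ = -972, ΔP = 6.0. Midpoints: P̄ = 6.40, Q̄ = 1919.0.
ε = (ΔQ/ΔP)(P̄/Q̄) = (-972/6.0)(6.40/1919.0).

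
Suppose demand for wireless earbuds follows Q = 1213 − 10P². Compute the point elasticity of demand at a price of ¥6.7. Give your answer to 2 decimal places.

-1.17

At P = 6.7, Q = 764.100.
dQ/dP = −20P = -134.
ε = (dQ/dP)(P/Q) = (-134)(6.7/764.100).
|ε| > 1, so demand is elastic at this price.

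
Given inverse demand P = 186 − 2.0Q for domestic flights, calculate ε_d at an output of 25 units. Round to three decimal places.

At Q = 25, P = 186 − 2.0(25) = 136.00.
dP/dQ = −2.0, so dQ/dP = 1/(−2.0) = -0.500.
ε = (dQ/dP)(P/Q) = (-0.500)(136.00/25).

-2.720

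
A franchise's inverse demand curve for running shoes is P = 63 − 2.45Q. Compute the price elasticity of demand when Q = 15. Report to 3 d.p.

-0.714

At Q = 15, P = 63 − 2.45(15) = 26.25.
dP/dQ = −2.45, so dQ/dP = 1/(−2.45) = -0.408.
ε = (dQ/dP)(P/Q) = (-0.408)(26.25/15).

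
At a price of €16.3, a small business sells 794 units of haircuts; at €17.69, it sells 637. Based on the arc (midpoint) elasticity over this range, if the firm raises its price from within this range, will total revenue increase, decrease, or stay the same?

Arc ε = (-157/1.39)(17.00/715.5) ≈ -2.683.
|ε| = 2.68 > 1, so demand is elastic. A price rise therefore reduces total revenue.

decrease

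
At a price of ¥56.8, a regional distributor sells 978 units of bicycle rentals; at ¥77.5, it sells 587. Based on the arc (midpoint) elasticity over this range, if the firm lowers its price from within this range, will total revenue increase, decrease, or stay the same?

increase

Arc ε = (-391/20.7)(67.15/782.5) ≈ -1.621.
|ε| = 1.62 > 1, so demand is elastic. A price cut therefore raises total revenue.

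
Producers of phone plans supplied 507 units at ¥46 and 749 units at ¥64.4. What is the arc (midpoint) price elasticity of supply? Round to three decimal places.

ΔQ = 749 − 507 = 242; ΔP = 64.4 − 46 = 18.4.
Midpoints: P̄ = 55.20, Q̄ = 628.0.
ε_s = (ΔQ/ΔP)(P̄/Q̄) = (242/18.4)(55.20/628.0).

1.156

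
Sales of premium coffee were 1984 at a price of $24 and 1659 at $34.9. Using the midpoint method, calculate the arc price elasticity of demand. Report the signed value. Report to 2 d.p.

ΔQ = 1659 − 1984 = -325; ΔP = 34.9 − 24 = 10.9.
Midpoints: P̄ = 29.45, Q̄ = 1821.5.
ε = (ΔQ/ΔP)(P̄/Q̄) = (-325/10.9)(29.45/1821.5).

-0.48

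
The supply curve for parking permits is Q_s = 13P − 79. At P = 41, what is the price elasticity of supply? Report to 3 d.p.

1.174

At P = 41, Q_s = 454.
dQ_s/dP = 13.
ε_s = (dQ_s/dP)(P/Q_s) = (13)(41/454).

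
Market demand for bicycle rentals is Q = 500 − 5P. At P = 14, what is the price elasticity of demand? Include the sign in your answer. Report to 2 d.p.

At P = 14, Q = 430.
dQ/dP = −5.
ε = (dQ/dP)(P/Q) = (-5)(14/430).

-0.16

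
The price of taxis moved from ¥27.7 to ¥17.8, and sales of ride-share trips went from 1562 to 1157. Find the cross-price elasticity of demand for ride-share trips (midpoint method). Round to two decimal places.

0.68

ΔQ_x = 1157 − 1562 = -405; ΔP_y = 17.8 − 27.7 = -9.9.
Midpoints: P̄_y = 22.75, Q̄_x = 1359.5.
ε_xy = (ΔQ_x/ΔP_y)(P̄_y/Q̄_x) = (-405/-9.9)(22.75/1359.5).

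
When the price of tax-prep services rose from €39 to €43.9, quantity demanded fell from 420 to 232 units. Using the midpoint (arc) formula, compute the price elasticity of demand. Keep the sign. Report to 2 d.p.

-4.88

ΔQ = 232 − 420 = -188; ΔP = 43.9 − 39 = 4.9.
Midpoints: P̄ = 41.45, Q̄ = 326.0.
ε = (ΔQ/ΔP)(P̄/Q̄) = (-188/4.9)(41.45/326.0).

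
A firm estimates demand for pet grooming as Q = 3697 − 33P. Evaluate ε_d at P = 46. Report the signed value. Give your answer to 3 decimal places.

-0.697

At P = 46, Q = 2179.
dQ/dP = −33.
ε = (dQ/dP)(P/Q) = (-33)(46/2179).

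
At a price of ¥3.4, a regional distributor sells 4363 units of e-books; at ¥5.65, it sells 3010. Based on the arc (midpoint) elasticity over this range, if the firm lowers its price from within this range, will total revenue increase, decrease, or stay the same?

Arc ε = (-1353/2.25)(4.53/3686.5) ≈ -0.738.
|ε| = 0.74 < 1, so demand is inelastic. A price cut therefore reduces total revenue.

decrease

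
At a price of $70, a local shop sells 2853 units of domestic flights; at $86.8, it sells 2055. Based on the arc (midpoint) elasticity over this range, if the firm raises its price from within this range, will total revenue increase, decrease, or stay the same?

Arc ε = (-798/16.8)(78.40/2454.0) ≈ -1.518.
|ε| = 1.52 > 1, so demand is elastic. A price rise therefore reduces total revenue.

decrease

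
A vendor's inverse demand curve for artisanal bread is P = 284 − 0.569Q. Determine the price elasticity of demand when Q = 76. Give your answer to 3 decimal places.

-5.567

At Q = 76, P = 284 − 0.569(76) = 240.76.
dP/dQ = −0.569, so dQ/dP = 1/(−0.569) = -1.757.
ε = (dQ/dP)(P/Q) = (-1.757)(240.76/76).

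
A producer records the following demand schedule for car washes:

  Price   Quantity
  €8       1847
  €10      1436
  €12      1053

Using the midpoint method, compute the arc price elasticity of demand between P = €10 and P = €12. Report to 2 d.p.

-1.69

At P = 10, Q = 1436; at P = 12, Q = 1053.
ΔQ = -383, ΔP = 2. Midpoints: P̄ = 11.00, Q̄ = 1244.5.
ε = (ΔQ/ΔP)(P̄/Q̄) = (-383/2)(11.00/1244.5).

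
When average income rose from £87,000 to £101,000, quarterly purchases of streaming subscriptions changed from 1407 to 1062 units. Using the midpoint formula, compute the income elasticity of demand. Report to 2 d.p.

-1.88

ΔQ = -345, ΔI = 14000. Midpoints: Ī = 94,000, Q̄ = 1234.5.
ε_I = (ΔQ/ΔI)(Ī/Q̄) = (-345/14000)(94000/1234.5).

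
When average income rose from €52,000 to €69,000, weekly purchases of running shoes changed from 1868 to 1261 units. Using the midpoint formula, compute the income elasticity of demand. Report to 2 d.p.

-1.38

ΔQ = -607, ΔI = 17000. Midpoints: Ī = 60,500, Q̄ = 1564.5.
ε_I = (ΔQ/ΔI)(Ī/Q̄) = (-607/17000)(60500/1564.5).
ε_I < 0, so the good is inferior.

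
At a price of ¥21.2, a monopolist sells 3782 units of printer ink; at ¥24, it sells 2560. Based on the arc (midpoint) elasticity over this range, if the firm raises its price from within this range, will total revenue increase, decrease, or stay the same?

decrease

Arc ε = (-1222/2.8)(22.60/3171.0) ≈ -3.110.
|ε| = 3.11 > 1, so demand is elastic. A price rise therefore reduces total revenue.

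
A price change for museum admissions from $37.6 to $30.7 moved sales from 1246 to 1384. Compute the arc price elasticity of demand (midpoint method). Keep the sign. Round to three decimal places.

ΔQ = 1384 − 1246 = 138; ΔP = 30.7 − 37.6 = -6.9.
Midpoints: P̄ = 34.15, Q̄ = 1315.0.
ε = (ΔQ/ΔP)(P̄/Q̄) = (138/-6.9)(34.15/1315.0).

-0.519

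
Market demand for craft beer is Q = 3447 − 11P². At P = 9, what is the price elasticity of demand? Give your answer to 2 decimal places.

-0.70

At P = 9, Q = 2556.
dQ/dP = −22P = -198.
ε = (dQ/dP)(P/Q) = (-198)(9/2556).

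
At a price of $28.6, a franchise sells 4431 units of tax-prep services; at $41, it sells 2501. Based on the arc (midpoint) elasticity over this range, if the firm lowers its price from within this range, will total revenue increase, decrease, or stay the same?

increase

Arc ε = (-1930/12.4)(34.80/3466.0) ≈ -1.563.
|ε| = 1.56 > 1, so demand is elastic. A price cut therefore raises total revenue.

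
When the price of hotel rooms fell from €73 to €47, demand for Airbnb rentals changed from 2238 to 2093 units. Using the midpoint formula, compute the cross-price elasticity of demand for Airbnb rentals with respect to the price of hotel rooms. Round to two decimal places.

0.15

ΔQ_x = 2093 − 2238 = -145; ΔP_y = 47 − 73 = -26.
Midpoints: P̄_y = 60.00, Q̄_x = 2165.5.
ε_xy = (ΔQ_x/ΔP_y)(P̄_y/Q̄_x) = (-145/-26)(60.00/2165.5).
ε_xy > 0, so the goods are substitutes.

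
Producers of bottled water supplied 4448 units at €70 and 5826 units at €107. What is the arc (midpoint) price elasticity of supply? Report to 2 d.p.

ΔQ = 5826 − 4448 = 1378; ΔP = 107 − 70 = 37.
Midpoints: P̄ = 88.50, Q̄ = 5137.0.
ε_s = (ΔQ/ΔP)(P̄/Q̄) = (1378/37)(88.50/5137.0).

0.64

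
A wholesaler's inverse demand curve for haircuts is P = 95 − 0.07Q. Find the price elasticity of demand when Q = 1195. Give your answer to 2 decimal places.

-0.14

At Q = 1195, P = 95 − 0.07(1195) = 11.35.
dP/dQ = −0.07, so dQ/dP = 1/(−0.07) = -14.286.
ε = (dQ/dP)(P/Q) = (-14.286)(11.35/1195).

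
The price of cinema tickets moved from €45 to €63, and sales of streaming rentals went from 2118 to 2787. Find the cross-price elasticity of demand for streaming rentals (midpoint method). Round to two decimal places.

ΔQ_x = 2787 − 2118 = 669; ΔP_y = 63 − 45 = 18.
Midpoints: P̄_y = 54.00, Q̄_x = 2452.5.
ε_xy = (ΔQ_x/ΔP_y)(P̄_y/Q̄_x) = (669/18)(54.00/2452.5).
ε_xy > 0, so the goods are substitutes.

0.82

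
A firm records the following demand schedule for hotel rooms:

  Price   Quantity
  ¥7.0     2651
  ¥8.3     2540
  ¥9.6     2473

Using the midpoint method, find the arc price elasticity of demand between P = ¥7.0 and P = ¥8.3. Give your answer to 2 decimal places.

At P = 7.0, Q = 2651; at P = 8.3, Q = 2540.
ΔQ = -111, ΔP = 1.3. Midpoints: P̄ = 7.65, Q̄ = 2595.5.
ε = (ΔQ/ΔP)(P̄/Q̄) = (-111/1.3)(7.65/2595.5).

-0.25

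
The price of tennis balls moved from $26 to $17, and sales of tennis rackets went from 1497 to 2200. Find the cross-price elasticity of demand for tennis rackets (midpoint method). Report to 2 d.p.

-0.91

ΔQ_x = 2200 − 1497 = 703; ΔP_y = 17 − 26 = -9.
Midpoints: P̄_y = 21.50, Q̄_x = 1848.5.
ε_xy = (ΔQ_x/ΔP_y)(P̄_y/Q̄_x) = (703/-9)(21.50/1848.5).
ε_xy < 0, so the goods are complements.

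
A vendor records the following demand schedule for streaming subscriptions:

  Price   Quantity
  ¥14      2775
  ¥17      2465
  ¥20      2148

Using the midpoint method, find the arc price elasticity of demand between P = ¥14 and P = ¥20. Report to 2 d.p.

-0.72

At P = 14, Q = 2775; at P = 20, Q = 2148.
ΔQ = -627, ΔP = 6. Midpoints: P̄ = 17.00, Q̄ = 2461.5.
ε = (ΔQ/ΔP)(P̄/Q̄) = (-627/6)(17.00/2461.5).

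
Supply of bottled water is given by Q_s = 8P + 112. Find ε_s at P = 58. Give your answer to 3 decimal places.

At P = 58, Q_s = 576.
dQ_s/dP = 8.
ε_s = (dQ_s/dP)(P/Q_s) = (8)(58/576).

0.806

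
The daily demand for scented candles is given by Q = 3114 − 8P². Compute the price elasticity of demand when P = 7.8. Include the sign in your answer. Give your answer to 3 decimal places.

-0.371

At P = 7.8, Q = 2627.280.
dQ/dP = −16P = -124.800.
ε = (dQ/dP)(P/Q) = (-124.800)(7.8/2627.280).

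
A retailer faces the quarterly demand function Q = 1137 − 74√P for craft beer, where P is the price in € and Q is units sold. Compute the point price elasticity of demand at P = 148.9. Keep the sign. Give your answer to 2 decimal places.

-1.93

At P = 148.9, Q = 234.018.
dQ/dP = −74/(2√P) = -3.032.
ε = (dQ/dP)(P/Q) = (-3.032)(148.9/234.018).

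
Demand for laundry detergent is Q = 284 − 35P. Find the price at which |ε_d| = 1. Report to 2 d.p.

4.06

For linear demand Q = a − bP, ε = −bP/(a − bP). |ε| = 1 when bP = a − bP, i.e. P = a/(2b).
P = 284/(2·35) = 284/70 = 4.0571.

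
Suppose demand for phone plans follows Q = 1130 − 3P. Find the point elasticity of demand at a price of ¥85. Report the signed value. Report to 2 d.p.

-0.29

At P = 85, Q = 875.
dQ/dP = −3.
ε = (dQ/dP)(P/Q) = (-3)(85/875).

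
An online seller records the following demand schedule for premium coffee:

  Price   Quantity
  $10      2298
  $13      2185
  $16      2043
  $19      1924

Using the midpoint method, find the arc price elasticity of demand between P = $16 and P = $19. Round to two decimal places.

At P = 16, Q = 2043; at P = 19, Q = 1924.
ΔQ = -119, ΔP = 3. Midpoints: P̄ = 17.50, Q̄ = 1983.5.
ε = (ΔQ/ΔP)(P̄/Q̄) = (-119/3)(17.50/1983.5).

-0.35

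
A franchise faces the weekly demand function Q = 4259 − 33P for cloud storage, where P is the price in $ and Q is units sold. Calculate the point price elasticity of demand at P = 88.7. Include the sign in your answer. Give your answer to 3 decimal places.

-2.198

At P = 88.7, Q = 1331.900.
dQ/dP = −33.
ε = (dQ/dP)(P/Q) = (-33)(88.7/1331.900).
|ε| > 1, so demand is elastic at this price.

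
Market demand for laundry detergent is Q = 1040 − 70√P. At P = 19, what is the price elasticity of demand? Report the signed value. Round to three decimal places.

At P = 19, Q = 734.877.
dQ/dP = −70/(2√P) = -8.030.
ε = (dQ/dP)(P/Q) = (-8.030)(19/734.877).
|ε| < 1, so demand is inelastic at this price.

-0.208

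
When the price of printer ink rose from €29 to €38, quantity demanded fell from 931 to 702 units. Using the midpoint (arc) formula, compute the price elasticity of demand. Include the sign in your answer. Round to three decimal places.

ΔQ = 702 − 931 = -229; ΔP = 38 − 29 = 9.
Midpoints: P̄ = 33.50, Q̄ = 816.5.
ε = (ΔQ/ΔP)(P̄/Q̄) = (-229/9)(33.50/816.5).

-1.044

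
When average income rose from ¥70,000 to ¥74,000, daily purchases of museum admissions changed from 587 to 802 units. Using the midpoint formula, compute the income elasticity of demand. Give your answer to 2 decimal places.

5.57

ΔQ = 215, ΔI = 4000. Midpoints: Ī = 72,000, Q̄ = 694.5.
ε_I = (ΔQ/ΔI)(Ī/Q̄) = (215/4000)(72000/694.5).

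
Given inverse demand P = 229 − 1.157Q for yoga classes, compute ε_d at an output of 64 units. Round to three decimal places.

At Q = 64, P = 229 − 1.157(64) = 154.95.
dP/dQ = −1.157, so dQ/dP = 1/(−1.157) = -0.864.
ε = (dQ/dP)(P/Q) = (-0.864)(154.95/64).

-2.093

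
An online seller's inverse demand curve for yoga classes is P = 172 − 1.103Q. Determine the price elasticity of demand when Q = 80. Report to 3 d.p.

-0.949

At Q = 80, P = 172 − 1.103(80) = 83.76.
dP/dQ = −1.103, so dQ/dP = 1/(−1.103) = -0.907.
ε = (dQ/dP)(P/Q) = (-0.907)(83.76/80).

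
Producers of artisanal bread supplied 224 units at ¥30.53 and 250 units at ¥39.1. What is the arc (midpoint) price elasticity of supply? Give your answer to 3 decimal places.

0.446

ΔQ = 250 − 224 = 26; ΔP = 39.1 − 30.53 = 8.57.
Midpoints: P̄ = 34.81, Q̄ = 237.0.
ε_s = (ΔQ/ΔP)(P̄/Q̄) = (26/8.57)(34.81/237.0).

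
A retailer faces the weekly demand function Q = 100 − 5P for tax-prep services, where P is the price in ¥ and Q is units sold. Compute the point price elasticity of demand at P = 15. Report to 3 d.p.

At P = 15, Q = 25.
dQ/dP = −5.
ε = (dQ/dP)(P/Q) = (-5)(15/25).

-3.000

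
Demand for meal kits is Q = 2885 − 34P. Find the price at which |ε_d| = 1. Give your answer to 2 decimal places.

42.43

For linear demand Q = a − bP, ε = −bP/(a − bP). |ε| = 1 when bP = a − bP, i.e. P = a/(2b).
P = 2885/(2·34) = 2885/68 = 42.4265.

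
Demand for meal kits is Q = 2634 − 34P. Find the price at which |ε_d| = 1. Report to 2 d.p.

38.74

For linear demand Q = a − bP, ε = −bP/(a − bP). |ε| = 1 when bP = a − bP, i.e. P = a/(2b).
P = 2634/(2·34) = 2634/68 = 38.7353.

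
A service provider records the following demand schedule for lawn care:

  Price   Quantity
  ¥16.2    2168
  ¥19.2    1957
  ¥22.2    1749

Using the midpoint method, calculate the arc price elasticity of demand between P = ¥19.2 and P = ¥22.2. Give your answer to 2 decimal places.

-0.77

At P = 19.2, Q = 1957; at P = 22.2, Q = 1749.
ΔQ = -208, ΔP = 3.0. Midpoints: P̄ = 20.70, Q̄ = 1853.0.
ε = (ΔQ/ΔP)(P̄/Q̄) = (-208/3.0)(20.70/1853.0).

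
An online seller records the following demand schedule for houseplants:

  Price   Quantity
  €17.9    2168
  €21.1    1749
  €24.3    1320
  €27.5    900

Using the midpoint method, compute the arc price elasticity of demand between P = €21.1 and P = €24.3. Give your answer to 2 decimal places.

-1.98

At P = 21.1, Q = 1749; at P = 24.3, Q = 1320.
ΔQ = -429, ΔP = 3.2. Midpoints: P̄ = 22.70, Q̄ = 1534.5.
ε = (ΔQ/ΔP)(P̄/Q̄) = (-429/3.2)(22.70/1534.5).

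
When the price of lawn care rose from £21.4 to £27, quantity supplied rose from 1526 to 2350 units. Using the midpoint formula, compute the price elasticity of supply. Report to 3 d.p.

1.837

ΔQ = 2350 − 1526 = 824; ΔP = 27 − 21.4 = 5.6.
Midpoints: P̄ = 24.20, Q̄ = 1938.0.
ε_s = (ΔQ/ΔP)(P̄/Q̄) = (824/5.6)(24.20/1938.0).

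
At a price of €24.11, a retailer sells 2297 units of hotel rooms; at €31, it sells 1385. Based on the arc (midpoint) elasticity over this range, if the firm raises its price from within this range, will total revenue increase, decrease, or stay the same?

decrease

Arc ε = (-912/6.89)(27.55/1841.0) ≈ -1.981.
|ε| = 1.98 > 1, so demand is elastic. A price rise therefore reduces total revenue.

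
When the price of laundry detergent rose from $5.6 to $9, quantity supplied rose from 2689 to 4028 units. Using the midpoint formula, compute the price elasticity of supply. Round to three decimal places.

ΔQ = 4028 − 2689 = 1339; ΔP = 9 − 5.6 = 3.4.
Midpoints: P̄ = 7.30, Q̄ = 3358.5.
ε_s = (ΔQ/ΔP)(P̄/Q̄) = (1339/3.4)(7.30/3358.5).

0.856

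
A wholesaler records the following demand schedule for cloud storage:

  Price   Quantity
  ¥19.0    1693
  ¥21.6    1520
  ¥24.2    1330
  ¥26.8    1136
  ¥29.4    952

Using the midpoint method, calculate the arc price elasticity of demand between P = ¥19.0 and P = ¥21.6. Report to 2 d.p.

-0.84

At P = 19.0, Q = 1693; at P = 21.6, Q = 1520.
ΔQ = -173, ΔP = 2.6. Midpoints: P̄ = 20.30, Q̄ = 1606.5.
ε = (ΔQ/ΔP)(P̄/Q̄) = (-173/2.6)(20.30/1606.5).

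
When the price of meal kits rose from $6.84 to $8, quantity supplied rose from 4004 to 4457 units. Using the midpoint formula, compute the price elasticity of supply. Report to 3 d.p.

ΔQ = 4457 − 4004 = 453; ΔP = 8 − 6.84 = 1.16.
Midpoints: P̄ = 7.42, Q̄ = 4230.5.
ε_s = (ΔQ/ΔP)(P̄/Q̄) = (453/1.16)(7.42/4230.5).

0.685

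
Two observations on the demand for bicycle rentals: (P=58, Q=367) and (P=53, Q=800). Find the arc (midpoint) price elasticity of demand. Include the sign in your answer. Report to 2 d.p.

-8.24

ΔQ = 800 − 367 = 433; ΔP = 53 − 58 = -5.
Midpoints: P̄ = 55.50, Q̄ = 583.5.
ε = (ΔQ/ΔP)(P̄/Q̄) = (433/-5)(55.50/583.5).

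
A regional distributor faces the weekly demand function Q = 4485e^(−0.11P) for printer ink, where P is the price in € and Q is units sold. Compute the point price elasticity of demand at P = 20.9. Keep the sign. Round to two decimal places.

At P = 20.9, Q = 450.111.
dQ/dP = −0.11·4485e^(−0.11P) = −0.11Q = -49.512.
ε = (dQ/dP)(P/Q) = (-49.512)(20.9/450.111).
|ε| > 1, so demand is elastic at this price.

-2.30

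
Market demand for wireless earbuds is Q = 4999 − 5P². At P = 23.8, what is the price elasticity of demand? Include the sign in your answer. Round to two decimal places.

-2.61

At P = 23.8, Q = 2166.800.
dQ/dP = −10P = -238.
ε = (dQ/dP)(P/Q) = (-238)(23.8/2166.800).
|ε| > 1, so demand is elastic at this price.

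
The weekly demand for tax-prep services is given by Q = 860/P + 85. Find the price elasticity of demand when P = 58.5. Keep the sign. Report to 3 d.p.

-0.147

At P = 58.5, Q = 99.701.
dQ/dP = −860/P² = -0.251.
ε = (dQ/dP)(P/Q) = (-0.251)(58.5/99.701).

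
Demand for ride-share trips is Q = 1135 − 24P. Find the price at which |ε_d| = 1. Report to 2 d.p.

For linear demand Q = a − bP, ε = −bP/(a − bP). |ε| = 1 when bP = a − bP, i.e. P = a/(2b).
P = 1135/(2·24) = 1135/48 = 23.6458.

23.65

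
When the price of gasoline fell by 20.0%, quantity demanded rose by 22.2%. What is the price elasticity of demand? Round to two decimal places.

-1.11

ε = %ΔQ / %ΔP = (22.2)/(-20.0) = -1.110.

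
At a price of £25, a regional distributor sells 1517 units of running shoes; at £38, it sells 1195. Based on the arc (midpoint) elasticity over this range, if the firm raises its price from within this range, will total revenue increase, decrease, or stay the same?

Arc ε = (-322/13)(31.50/1356.0) ≈ -0.575.
|ε| = 0.58 < 1, so demand is inelastic. A price rise therefore raises total revenue.

increase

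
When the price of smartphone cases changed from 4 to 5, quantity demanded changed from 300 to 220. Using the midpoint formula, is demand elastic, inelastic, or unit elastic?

elastic

Arc ε ≈ -1.385.
|ε| = 1.38 > 1.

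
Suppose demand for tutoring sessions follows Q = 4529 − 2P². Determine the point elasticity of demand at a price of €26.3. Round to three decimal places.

At P = 26.3, Q = 3145.620.
dQ/dP = −4P = -105.200.
ε = (dQ/dP)(P/Q) = (-105.200)(26.3/3145.620).
|ε| < 1, so demand is inelastic at this price.

-0.880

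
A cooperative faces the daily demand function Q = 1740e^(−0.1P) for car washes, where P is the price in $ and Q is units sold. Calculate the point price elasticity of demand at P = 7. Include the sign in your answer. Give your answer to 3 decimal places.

-0.700

At P = 7, Q = 864.058.
dQ/dP = −0.1·1740e^(−0.1P) = −0.1Q = -86.406.
ε = (dQ/dP)(P/Q) = (-86.406)(7/864.058).
|ε| < 1, so demand is inelastic at this price.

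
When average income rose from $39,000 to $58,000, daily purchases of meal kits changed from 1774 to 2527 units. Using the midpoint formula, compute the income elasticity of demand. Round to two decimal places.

0.89

ΔQ = 753, ΔI = 19000. Midpoints: Ī = 48,500, Q̄ = 2150.5.
ε_I = (ΔQ/ΔI)(Ī/Q̄) = (753/19000)(48500/2150.5).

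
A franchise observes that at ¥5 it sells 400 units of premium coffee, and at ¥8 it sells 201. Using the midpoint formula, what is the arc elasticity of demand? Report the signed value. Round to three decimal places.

ΔQ = 201 − 400 = -199; ΔP = 8 − 5 = 3.
Midpoints: P̄ = 6.50, Q̄ = 300.5.
ε = (ΔQ/ΔP)(P̄/Q̄) = (-199/3)(6.50/300.5).

-1.435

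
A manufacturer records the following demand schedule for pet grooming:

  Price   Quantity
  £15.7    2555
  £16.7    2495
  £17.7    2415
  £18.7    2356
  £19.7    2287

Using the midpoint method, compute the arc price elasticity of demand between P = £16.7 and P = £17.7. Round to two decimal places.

-0.56

At P = 16.7, Q = 2495; at P = 17.7, Q = 2415.
ΔQ = -80, ΔP = 1.0. Midpoints: P̄ = 17.20, Q̄ = 2455.0.
ε = (ΔQ/ΔP)(P̄/Q̄) = (-80/1.0)(17.20/2455.0).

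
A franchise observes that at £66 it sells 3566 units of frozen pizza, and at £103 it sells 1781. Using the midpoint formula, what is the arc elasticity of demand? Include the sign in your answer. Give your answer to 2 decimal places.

ΔQ = 1781 − 3566 = -1785; ΔP = 103 − 66 = 37.
Midpoints: P̄ = 84.50, Q̄ = 2673.5.
ε = (ΔQ/ΔP)(P̄/Q̄) = (-1785/37)(84.50/2673.5).

-1.52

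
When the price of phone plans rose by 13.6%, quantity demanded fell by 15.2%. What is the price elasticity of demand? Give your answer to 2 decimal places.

ε = %ΔQ / %ΔP = (-15.2)/(13.6) = -1.118.

-1.12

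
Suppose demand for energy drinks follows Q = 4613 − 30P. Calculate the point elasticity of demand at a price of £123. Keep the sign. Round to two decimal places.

-4.00

At P = 123, Q = 923.
dQ/dP = −30.
ε = (dQ/dP)(P/Q) = (-30)(123/923).
|ε| > 1, so demand is elastic at this price.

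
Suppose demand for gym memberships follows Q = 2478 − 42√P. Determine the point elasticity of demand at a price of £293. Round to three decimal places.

At P = 293, Q = 1759.076.
dQ/dP = −42/(2√P) = -1.227.
ε = (dQ/dP)(P/Q) = (-1.227)(293/1759.076).
|ε| < 1, so demand is inelastic at this price.

-0.204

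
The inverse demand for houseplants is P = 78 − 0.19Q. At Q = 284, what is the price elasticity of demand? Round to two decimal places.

-0.45

At Q = 284, P = 78 − 0.19(284) = 24.04.
dP/dQ = −0.19, so dQ/dP = 1/(−0.19) = -5.263.
ε = (dQ/dP)(P/Q) = (-5.263)(24.04/284).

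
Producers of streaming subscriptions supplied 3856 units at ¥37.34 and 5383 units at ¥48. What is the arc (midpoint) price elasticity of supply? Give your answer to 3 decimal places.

1.323

ΔQ = 5383 − 3856 = 1527; ΔP = 48 − 37.34 = 10.66.
Midpoints: P̄ = 42.67, Q̄ = 4619.5.
ε_s = (ΔQ/ΔP)(P̄/Q̄) = (1527/10.66)(42.67/4619.5).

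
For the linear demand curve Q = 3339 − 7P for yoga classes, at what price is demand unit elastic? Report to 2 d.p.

238.50

For linear demand Q = a − bP, ε = −bP/(a − bP). |ε| = 1 when bP = a − bP, i.e. P = a/(2b).
P = 3339/(2·7) = 3339/14 = 238.5000.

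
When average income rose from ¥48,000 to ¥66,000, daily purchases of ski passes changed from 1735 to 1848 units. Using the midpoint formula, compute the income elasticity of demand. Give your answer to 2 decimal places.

0.20

ΔQ = 113, ΔI = 18000. Midpoints: Ī = 57,000, Q̄ = 1791.5.
ε_I = (ΔQ/ΔI)(Ī/Q̄) = (113/18000)(57000/1791.5).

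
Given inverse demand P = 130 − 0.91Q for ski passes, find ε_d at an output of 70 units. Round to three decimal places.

-1.041

At Q = 70, P = 130 − 0.91(70) = 66.30.
dP/dQ = −0.91, so dQ/dP = 1/(−0.91) = -1.099.
ε = (dQ/dP)(P/Q) = (-1.099)(66.30/70).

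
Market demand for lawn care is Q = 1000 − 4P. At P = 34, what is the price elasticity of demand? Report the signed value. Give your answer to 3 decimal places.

-0.157

At P = 34, Q = 864.
dQ/dP = −4.
ε = (dQ/dP)(P/Q) = (-4)(34/864).
|ε| < 1, so demand is inelastic at this price.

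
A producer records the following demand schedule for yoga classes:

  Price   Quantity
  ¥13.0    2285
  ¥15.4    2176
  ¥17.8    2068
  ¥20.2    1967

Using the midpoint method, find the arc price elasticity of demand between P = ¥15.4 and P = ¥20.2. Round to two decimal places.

At P = 15.4, Q = 2176; at P = 20.2, Q = 1967.
ΔQ = -209, ΔP = 4.8. Midpoints: P̄ = 17.80, Q̄ = 2071.5.
ε = (ΔQ/ΔP)(P̄/Q̄) = (-209/4.8)(17.80/2071.5).

-0.37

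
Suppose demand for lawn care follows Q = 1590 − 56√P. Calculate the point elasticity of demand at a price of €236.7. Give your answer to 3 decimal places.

At P = 236.7, Q = 728.437.
dQ/dP = −56/(2√P) = -1.820.
ε = (dQ/dP)(P/Q) = (-1.820)(236.7/728.437).

-0.591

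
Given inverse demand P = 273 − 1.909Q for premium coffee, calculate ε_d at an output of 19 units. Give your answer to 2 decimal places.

-6.53

At Q = 19, P = 273 − 1.909(19) = 236.73.
dP/dQ = −1.909, so dQ/dP = 1/(−1.909) = -0.524.
ε = (dQ/dP)(P/Q) = (-0.524)(236.73/19).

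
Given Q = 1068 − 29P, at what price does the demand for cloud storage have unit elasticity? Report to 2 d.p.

18.41

For linear demand Q = a − bP, ε = −bP/(a − bP). |ε| = 1 when bP = a − bP, i.e. P = a/(2b).
P = 1068/(2·29) = 1068/58 = 18.4138.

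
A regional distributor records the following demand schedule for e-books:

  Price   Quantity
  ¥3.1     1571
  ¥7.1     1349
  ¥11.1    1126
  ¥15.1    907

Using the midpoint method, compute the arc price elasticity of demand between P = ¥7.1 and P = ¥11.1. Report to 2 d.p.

-0.41

At P = 7.1, Q = 1349; at P = 11.1, Q = 1126.
ΔQ = -223, ΔP = 4.0. Midpoints: P̄ = 9.10, Q̄ = 1237.5.
ε = (ΔQ/ΔP)(P̄/Q̄) = (-223/4.0)(9.10/1237.5).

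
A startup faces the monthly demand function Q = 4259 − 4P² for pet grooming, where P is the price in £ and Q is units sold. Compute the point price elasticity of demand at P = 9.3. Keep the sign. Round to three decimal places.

At P = 9.3, Q = 3913.040.
dQ/dP = −8P = -74.400.
ε = (dQ/dP)(P/Q) = (-74.400)(9.3/3913.040).
|ε| < 1, so demand is inelastic at this price.

-0.177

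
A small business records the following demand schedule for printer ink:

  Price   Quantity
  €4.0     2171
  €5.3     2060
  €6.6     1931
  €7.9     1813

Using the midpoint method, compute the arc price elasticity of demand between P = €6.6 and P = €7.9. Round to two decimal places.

-0.35

At P = 6.6, Q = 1931; at P = 7.9, Q = 1813.
ΔQ = -118, ΔP = 1.3. Midpoints: P̄ = 7.25, Q̄ = 1872.0.
ε = (ΔQ/ΔP)(P̄/Q̄) = (-118/1.3)(7.25/1872.0).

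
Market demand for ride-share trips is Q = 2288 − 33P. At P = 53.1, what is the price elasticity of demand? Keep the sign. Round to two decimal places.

-3.27

At P = 53.1, Q = 535.700.
dQ/dP = −33.
ε = (dQ/dP)(P/Q) = (-33)(53.1/535.700).
|ε| > 1, so demand is elastic at this price.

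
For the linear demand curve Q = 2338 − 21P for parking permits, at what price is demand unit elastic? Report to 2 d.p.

For linear demand Q = a − bP, ε = −bP/(a − bP). |ε| = 1 when bP = a − bP, i.e. P = a/(2b).
P = 2338/(2·21) = 2338/42 = 55.6667.

55.67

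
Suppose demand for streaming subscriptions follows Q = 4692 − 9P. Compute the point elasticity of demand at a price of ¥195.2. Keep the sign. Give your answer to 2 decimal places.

-0.60

At P = 195.2, Q = 2935.200.
dQ/dP = −9.
ε = (dQ/dP)(P/Q) = (-9)(195.2/2935.200).
|ε| < 1, so demand is inelastic at this price.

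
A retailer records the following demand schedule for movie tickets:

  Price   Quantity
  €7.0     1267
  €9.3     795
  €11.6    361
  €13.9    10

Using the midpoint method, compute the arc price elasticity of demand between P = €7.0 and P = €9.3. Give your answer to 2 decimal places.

At P = 7.0, Q = 1267; at P = 9.3, Q = 795.
ΔQ = -472, ΔP = 2.3. Midpoints: P̄ = 8.15, Q̄ = 1031.0.
ε = (ΔQ/ΔP)(P̄/Q̄) = (-472/2.3)(8.15/1031.0).

-1.62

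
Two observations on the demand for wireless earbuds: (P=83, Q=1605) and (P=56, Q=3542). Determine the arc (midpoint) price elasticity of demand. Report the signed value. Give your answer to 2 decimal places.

ΔQ = 3542 − 1605 = 1937; ΔP = 56 − 83 = -27.
Midpoints: P̄ = 69.50, Q̄ = 2573.5.
ε = (ΔQ/ΔP)(P̄/Q̄) = (1937/-27)(69.50/2573.5).

-1.94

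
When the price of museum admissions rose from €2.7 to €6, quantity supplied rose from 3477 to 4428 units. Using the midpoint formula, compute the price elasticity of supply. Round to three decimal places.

0.317

ΔQ = 4428 − 3477 = 951; ΔP = 6 − 2.7 = 3.3.
Midpoints: P̄ = 4.35, Q̄ = 3952.5.
ε_s = (ΔQ/ΔP)(P̄/Q̄) = (951/3.3)(4.35/3952.5).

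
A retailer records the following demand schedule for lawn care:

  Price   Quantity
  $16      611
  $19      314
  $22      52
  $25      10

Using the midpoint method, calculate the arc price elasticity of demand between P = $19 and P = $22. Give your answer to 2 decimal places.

-9.78

At P = 19, Q = 314; at P = 22, Q = 52.
ΔQ = -262, ΔP = 3. Midpoints: P̄ = 20.50, Q̄ = 183.0.
ε = (ΔQ/ΔP)(P̄/Q̄) = (-262/3)(20.50/183.0).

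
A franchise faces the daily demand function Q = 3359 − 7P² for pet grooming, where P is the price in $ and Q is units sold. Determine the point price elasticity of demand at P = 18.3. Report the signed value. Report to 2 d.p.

-4.62

At P = 18.3, Q = 1014.770.
dQ/dP = −14P = -256.200.
ε = (dQ/dP)(P/Q) = (-256.200)(18.3/1014.770).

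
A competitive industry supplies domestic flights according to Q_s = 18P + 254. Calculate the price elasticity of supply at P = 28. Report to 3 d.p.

At P = 28, Q_s = 758.
dQ_s/dP = 18.
ε_s = (dQ_s/dP)(P/Q_s) = (18)(28/758).

0.665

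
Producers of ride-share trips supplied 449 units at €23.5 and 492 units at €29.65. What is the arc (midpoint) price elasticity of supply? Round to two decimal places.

0.39

ΔQ = 492 − 449 = 43; ΔP = 29.65 − 23.5 = 6.15.
Midpoints: P̄ = 26.57, Q̄ = 470.5.
ε_s = (ΔQ/ΔP)(P̄/Q̄) = (43/6.15)(26.57/470.5).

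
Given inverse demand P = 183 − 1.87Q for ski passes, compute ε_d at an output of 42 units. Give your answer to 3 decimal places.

At Q = 42, P = 183 − 1.87(42) = 104.46.
dP/dQ = −1.87, so dQ/dP = 1/(−1.87) = -0.535.
ε = (dQ/dP)(P/Q) = (-0.535)(104.46/42).

-1.330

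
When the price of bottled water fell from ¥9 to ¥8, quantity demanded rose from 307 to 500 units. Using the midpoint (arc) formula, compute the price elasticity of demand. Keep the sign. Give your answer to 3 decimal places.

-4.066

ΔQ = 500 − 307 = 193; ΔP = 8 − 9 = -1.
Midpoints: P̄ = 8.50, Q̄ = 403.5.
ε = (ΔQ/ΔP)(P̄/Q̄) = (193/-1)(8.50/403.5).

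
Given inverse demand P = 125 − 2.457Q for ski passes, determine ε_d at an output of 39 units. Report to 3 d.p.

At Q = 39, P = 125 − 2.457(39) = 29.18.
dP/dQ = −2.457, so dQ/dP = 1/(−2.457) = -0.407.
ε = (dQ/dP)(P/Q) = (-0.407)(29.18/39).

-0.304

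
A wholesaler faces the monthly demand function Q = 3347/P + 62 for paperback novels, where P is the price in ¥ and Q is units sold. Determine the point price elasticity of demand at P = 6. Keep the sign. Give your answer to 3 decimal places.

-0.900

At P = 6, Q = 619.833.
dQ/dP = −3347/P² = -92.972.
ε = (dQ/dP)(P/Q) = (-92.972)(6/619.833).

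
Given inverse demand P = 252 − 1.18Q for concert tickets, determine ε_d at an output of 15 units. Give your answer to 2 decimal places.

-13.24

At Q = 15, P = 252 − 1.18(15) = 234.30.
dP/dQ = −1.18, so dQ/dP = 1/(−1.18) = -0.847.
ε = (dQ/dP)(P/Q) = (-0.847)(234.30/15).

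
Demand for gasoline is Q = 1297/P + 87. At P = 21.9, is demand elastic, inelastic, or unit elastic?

Q = 146.224, dQ/dP = -2.704.
ε = (dQ/dP)(P/Q) ≈ -0.405.
|ε| = 0.41 < 1.

inelastic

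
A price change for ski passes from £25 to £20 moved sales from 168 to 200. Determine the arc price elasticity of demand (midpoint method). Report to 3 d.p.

ΔQ = 200 − 168 = 32; ΔP = 20 − 25 = -5.
Midpoints: P̄ = 22.50, Q̄ = 184.0.
ε = (ΔQ/ΔP)(P̄/Q̄) = (32/-5)(22.50/184.0).

-0.783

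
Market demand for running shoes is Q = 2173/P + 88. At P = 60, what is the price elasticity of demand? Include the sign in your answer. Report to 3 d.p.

At P = 60, Q = 124.217.
dQ/dP = −2173/P² = -0.604.
ε = (dQ/dP)(P/Q) = (-0.604)(60/124.217).

-0.292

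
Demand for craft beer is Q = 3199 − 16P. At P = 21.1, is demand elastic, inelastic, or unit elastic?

Q = 2861.400, dQ/dP = -16.
ε = (dQ/dP)(P/Q) ≈ -0.118.
|ε| = 0.12 < 1.

inelastic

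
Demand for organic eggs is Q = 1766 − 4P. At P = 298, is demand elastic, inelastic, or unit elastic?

elastic

Q = 574, dQ/dP = -4.
ε = (dQ/dP)(P/Q) ≈ -2.077.
|ε| = 2.08 > 1.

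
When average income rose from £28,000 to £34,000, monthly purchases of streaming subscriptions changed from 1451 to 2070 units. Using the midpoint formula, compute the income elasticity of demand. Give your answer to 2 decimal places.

1.82

ΔQ = 619, ΔI = 6000. Midpoints: Ī = 31,000, Q̄ = 1760.5.
ε_I = (ΔQ/ΔI)(Ī/Q̄) = (619/6000)(31000/1760.5).
ε_I > 0, so the good is normal.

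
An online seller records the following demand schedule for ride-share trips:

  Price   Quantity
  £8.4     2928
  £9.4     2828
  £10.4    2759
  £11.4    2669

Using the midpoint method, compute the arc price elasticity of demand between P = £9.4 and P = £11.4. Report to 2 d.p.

-0.30

At P = 9.4, Q = 2828; at P = 11.4, Q = 2669.
ΔQ = -159, ΔP = 2.0. Midpoints: P̄ = 10.40, Q̄ = 2748.5.
ε = (ΔQ/ΔP)(P̄/Q̄) = (-159/2.0)(10.40/2748.5).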